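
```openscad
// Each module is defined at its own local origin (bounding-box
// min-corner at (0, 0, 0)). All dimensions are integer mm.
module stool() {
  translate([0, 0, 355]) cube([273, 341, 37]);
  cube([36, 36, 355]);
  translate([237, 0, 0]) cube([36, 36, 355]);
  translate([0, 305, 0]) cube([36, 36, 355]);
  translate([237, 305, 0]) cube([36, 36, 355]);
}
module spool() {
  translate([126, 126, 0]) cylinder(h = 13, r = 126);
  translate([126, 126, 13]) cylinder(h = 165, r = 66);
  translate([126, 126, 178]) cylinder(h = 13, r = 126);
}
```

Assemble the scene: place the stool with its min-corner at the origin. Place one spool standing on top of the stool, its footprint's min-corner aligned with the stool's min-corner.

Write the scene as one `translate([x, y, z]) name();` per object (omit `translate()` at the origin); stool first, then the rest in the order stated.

stool();
translate([0, 0, 392]) spool();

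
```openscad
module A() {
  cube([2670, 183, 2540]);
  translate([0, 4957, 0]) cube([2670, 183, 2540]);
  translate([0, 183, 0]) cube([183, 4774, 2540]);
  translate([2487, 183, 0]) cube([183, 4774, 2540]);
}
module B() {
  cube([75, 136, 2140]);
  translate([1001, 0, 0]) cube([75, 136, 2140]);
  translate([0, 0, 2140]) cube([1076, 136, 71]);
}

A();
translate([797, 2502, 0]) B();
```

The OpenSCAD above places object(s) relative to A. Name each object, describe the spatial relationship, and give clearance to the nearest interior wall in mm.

Clearances: x = 614, y = 2319; minimum 614 mm.

A is a house frame. B is a door frame. The door frame sits inside the house frame, centred. The clearance to the nearest interior wall is 614 mm.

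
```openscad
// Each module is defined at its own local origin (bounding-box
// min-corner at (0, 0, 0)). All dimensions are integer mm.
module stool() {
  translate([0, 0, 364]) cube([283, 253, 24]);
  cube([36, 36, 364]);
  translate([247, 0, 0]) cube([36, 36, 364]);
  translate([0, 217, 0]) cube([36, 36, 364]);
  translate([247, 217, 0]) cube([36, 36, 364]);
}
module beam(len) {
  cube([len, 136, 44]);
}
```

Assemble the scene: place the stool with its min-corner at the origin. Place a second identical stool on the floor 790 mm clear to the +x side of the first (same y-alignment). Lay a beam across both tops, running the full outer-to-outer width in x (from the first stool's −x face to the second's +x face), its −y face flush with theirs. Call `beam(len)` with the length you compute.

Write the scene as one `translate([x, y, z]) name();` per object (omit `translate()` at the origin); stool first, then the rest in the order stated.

stool();
translate([1073, 0, 0]) stool();
translate([0, 0, 388]) beam(1356);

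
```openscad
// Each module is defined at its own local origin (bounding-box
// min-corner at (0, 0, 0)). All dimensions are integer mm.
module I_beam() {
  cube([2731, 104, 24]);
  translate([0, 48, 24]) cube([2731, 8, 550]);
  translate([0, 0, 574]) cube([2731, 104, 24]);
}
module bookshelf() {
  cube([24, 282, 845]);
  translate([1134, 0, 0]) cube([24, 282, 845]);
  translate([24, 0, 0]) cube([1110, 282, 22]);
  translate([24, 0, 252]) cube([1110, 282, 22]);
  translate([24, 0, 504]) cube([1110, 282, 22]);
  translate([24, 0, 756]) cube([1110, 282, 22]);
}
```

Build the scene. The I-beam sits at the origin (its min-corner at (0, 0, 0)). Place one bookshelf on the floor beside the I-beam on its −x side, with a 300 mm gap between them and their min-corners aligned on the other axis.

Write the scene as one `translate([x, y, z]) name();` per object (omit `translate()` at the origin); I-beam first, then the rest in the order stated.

I_beam();
translate([-1458, 0, 0]) bookshelf();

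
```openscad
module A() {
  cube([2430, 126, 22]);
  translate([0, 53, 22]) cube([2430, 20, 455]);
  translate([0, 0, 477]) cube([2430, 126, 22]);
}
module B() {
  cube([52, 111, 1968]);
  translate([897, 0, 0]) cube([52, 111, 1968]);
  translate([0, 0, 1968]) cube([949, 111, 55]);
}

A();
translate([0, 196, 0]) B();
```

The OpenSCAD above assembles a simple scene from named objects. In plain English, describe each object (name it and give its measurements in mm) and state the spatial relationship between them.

A is an I-beam lying along x, 2430 mm long. Overall section height 499 mm. Two flanges 126 mm wide (y) and 22 mm thick, one on the floor and one at the top; a web 20 mm thick runs between them, centred on the flange width.

B is a door frame. The clear opening is 845 mm wide and 1968 mm high. Two 52 mm wide jambs, 111 mm deep, stand either side of the opening from the floor to the top of the opening. A 55 mm thick head sits across the top of both jambs, spanning the full outside width of the frame.

The door frame is on the floor beside the I-beam on its +y side.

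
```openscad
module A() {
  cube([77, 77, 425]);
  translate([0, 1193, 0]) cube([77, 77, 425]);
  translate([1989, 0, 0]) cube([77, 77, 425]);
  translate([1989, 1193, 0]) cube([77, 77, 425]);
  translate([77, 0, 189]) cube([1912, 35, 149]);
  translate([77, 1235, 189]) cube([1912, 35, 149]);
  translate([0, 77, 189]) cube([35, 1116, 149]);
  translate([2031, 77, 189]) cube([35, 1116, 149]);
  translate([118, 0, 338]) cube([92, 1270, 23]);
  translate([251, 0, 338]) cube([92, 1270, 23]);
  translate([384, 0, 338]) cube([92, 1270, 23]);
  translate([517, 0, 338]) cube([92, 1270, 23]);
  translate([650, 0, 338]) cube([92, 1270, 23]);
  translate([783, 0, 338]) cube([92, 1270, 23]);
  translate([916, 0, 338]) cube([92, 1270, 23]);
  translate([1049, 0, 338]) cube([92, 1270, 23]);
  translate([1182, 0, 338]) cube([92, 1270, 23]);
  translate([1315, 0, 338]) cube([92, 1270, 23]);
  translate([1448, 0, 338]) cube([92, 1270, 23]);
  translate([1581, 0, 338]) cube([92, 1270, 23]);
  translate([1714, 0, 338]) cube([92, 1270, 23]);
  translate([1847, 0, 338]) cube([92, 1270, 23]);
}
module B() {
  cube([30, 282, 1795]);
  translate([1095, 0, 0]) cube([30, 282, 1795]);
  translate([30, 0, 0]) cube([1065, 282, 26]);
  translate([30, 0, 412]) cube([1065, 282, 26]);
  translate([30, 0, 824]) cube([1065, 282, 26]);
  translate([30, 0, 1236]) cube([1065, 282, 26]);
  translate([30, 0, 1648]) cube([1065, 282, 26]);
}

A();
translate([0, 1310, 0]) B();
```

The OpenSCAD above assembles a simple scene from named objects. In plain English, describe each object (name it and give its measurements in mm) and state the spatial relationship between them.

A is a bed frame 2066 mm long (x) by 1270 mm wide (y). Four 77×77 mm corner posts, 425 mm tall, at the corners of the footprint. Four rails of 35 mm thickness and 149 mm height run between adjacent posts with their undersides at z = 189 mm, their outer faces flush with the outside of the frame (the two x-running rails run between the posts' inner faces; the two y-running rails run between the posts' inner faces). 14 slats, each 92 mm wide (x) and 23 mm thick, lie across the top of the two x-running rails, running the full 1270 mm width of the frame in y; the slats are evenly spaced along x between the inner faces of the end posts with equal gaps (rounded down to the nearest mm) at the −x end and between each pair — any rounding remainder accumulates at the +x end.

B is an open bookshelf. Two side panels, each 30 mm thick, 282 mm deep and 1795 mm tall, stand 1125 mm apart (outside-to-outside). Between them sit 5 shelves, each 26 mm thick and 282 mm deep, spanning the full gap between the sides. The bottom shelf rests on the floor (its underside at z = 0) and the clear gap between one shelf's top and the next shelf's underside is 386 mm.

The bookshelf is on the floor beside the bed frame on its +y side.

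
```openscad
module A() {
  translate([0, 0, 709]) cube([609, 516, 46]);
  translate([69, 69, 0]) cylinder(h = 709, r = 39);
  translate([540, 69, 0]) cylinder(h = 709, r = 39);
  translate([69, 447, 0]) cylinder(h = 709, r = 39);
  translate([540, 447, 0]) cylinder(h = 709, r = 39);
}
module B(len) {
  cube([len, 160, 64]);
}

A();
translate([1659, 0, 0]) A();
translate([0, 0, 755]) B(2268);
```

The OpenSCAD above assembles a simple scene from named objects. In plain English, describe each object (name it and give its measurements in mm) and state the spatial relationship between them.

A is a rectangular dining table. The top is 609×516×46 mm with its upper surface at z = 755 mm. It stands on four round legs of 78 mm diameter, each leg's bounding box inset 30 mm from the nearest pair of top edges, running from the floor to the underside of the top.

B is a rectangular beam 2268 mm long (x), 160 mm deep (y), 64 mm thick (z).

The beam spans the tops of two tables placed 1050 mm apart, resting at z = 755 mm.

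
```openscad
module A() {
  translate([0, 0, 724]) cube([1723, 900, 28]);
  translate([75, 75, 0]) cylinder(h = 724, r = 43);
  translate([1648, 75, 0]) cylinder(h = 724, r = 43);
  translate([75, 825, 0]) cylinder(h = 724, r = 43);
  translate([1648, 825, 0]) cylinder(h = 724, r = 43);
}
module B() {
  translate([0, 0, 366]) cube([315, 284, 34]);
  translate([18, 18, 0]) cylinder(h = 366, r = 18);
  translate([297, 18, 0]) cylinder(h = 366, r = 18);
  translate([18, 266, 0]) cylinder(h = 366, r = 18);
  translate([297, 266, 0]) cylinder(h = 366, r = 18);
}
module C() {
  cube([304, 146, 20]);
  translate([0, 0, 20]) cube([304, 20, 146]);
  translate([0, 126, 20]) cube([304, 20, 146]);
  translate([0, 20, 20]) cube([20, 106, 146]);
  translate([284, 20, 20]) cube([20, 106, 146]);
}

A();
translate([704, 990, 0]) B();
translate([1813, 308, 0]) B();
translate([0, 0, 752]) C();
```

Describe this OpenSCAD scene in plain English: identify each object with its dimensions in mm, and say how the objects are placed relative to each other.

A is a table with a 1723×900 mm rectangular top, 28 mm thick, top surface at z = 752 mm, supported by four round legs of 86 mm diameter, each leg's bounding box inset 32 mm from the nearest pair of top edges, running from the floor.

B is a four-legged stool. The seat is a 315×284×34 mm slab whose top surface is at z = 400 mm; four round legs, each 36 mm in diameter, run from the floor (z = 0) to the underside of the seat, each leg's axis is inset half a diameter from the nearest pair of seat edges (so the leg's bounding box is flush with the corner).

C is an open-topped rectangular box: outside dimensions 304×146×166 mm, with a uniform wall and base thickness of 20 mm. The base is a full 304×146 slab on the floor; four walls sit on top of the base. The front and back walls (the −y and +y sides) span the full width; the two side walls fit between them.

Two stools sit around the table at the +y, +x sides. The open box is on top of the table.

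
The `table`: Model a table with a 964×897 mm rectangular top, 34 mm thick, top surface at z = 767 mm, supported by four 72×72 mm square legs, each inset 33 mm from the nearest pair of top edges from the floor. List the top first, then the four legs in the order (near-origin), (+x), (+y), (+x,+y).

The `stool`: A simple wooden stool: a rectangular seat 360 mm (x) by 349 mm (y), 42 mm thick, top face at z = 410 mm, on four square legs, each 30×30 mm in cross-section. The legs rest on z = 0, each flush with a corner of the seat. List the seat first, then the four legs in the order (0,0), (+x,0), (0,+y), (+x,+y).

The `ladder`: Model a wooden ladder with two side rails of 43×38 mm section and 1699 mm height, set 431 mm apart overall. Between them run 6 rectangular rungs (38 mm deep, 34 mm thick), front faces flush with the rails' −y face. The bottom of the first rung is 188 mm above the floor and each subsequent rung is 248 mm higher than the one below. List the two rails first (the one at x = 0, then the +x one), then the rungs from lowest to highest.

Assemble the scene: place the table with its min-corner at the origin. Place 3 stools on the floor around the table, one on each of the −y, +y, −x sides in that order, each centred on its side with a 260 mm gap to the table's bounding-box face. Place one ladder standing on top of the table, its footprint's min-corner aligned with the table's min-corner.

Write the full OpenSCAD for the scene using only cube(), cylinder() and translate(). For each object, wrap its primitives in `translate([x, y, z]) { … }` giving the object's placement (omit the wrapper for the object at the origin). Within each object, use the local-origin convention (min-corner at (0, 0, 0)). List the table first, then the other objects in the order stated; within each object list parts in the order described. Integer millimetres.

translate([0, 0, 733]) cube([964, 897, 34]);
translate([33, 33, 0]) cube([72, 72, 733]);
translate([859, 33, 0]) cube([72, 72, 733]);
translate([33, 792, 0]) cube([72, 72, 733]);
translate([859, 792, 0]) cube([72, 72, 733]);
translate([302, -609, 0]) {
  translate([0, 0, 368]) cube([360, 349, 42]);
  cube([30, 30, 368]);
  translate([330, 0, 0]) cube([30, 30, 368]);
  translate([0, 319, 0]) cube([30, 30, 368]);
  translate([330, 319, 0]) cube([30, 30, 368]);
}
translate([302, 1157, 0]) {
  translate([0, 0, 368]) cube([360, 349, 42]);
  cube([30, 30, 368]);
  translate([330, 0, 0]) cube([30, 30, 368]);
  translate([0, 319, 0]) cube([30, 30, 368]);
  translate([330, 319, 0]) cube([30, 30, 368]);
}
translate([-620, 274, 0]) {
  translate([0, 0, 368]) cube([360, 349, 42]);
  cube([30, 30, 368]);
  translate([330, 0, 0]) cube([30, 30, 368]);
  translate([0, 319, 0]) cube([30, 30, 368]);
  translate([330, 319, 0]) cube([30, 30, 368]);
}
translate([0, 0, 767]) {
  cube([43, 38, 1699]);
  translate([388, 0, 0]) cube([43, 38, 1699]);
  translate([43, 0, 188]) cube([345, 38, 34]);
  translate([43, 0, 436]) cube([345, 38, 34]);
  translate([43, 0, 684]) cube([345, 38, 34]);
  translate([43, 0, 932]) cube([345, 38, 34]);
  translate([43, 0, 1180]) cube([345, 38, 34]);
  translate([43, 0, 1428]) cube([345, 38, 34]);
}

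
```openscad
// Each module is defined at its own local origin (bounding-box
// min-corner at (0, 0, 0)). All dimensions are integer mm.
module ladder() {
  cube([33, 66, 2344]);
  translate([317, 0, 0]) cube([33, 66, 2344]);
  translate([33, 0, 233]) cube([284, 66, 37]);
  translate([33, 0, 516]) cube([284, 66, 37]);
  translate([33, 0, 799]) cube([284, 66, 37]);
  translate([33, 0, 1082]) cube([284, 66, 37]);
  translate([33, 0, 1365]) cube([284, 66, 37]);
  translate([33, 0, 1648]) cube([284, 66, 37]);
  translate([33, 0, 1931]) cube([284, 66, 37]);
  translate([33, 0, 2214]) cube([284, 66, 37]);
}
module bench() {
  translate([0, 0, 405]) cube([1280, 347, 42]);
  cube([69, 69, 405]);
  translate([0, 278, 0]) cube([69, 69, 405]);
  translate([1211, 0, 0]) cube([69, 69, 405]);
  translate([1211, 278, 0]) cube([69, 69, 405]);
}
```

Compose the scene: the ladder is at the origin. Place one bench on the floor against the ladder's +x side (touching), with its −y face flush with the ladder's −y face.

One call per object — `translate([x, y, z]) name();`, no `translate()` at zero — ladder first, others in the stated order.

ladder();
translate([350, 0, 0]) bench();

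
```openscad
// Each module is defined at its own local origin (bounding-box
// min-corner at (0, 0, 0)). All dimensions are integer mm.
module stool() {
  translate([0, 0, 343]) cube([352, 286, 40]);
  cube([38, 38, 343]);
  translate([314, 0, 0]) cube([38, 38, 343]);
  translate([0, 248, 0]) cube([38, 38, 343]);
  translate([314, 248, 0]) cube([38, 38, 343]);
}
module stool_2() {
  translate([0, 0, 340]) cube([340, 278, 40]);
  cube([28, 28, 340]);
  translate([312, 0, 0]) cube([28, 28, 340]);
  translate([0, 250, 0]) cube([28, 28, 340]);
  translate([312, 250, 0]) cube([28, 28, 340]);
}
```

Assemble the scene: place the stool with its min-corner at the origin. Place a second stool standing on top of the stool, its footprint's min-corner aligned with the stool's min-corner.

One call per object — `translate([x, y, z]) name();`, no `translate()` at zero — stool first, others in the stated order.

stool();
translate([0, 0, 383]) stool_2();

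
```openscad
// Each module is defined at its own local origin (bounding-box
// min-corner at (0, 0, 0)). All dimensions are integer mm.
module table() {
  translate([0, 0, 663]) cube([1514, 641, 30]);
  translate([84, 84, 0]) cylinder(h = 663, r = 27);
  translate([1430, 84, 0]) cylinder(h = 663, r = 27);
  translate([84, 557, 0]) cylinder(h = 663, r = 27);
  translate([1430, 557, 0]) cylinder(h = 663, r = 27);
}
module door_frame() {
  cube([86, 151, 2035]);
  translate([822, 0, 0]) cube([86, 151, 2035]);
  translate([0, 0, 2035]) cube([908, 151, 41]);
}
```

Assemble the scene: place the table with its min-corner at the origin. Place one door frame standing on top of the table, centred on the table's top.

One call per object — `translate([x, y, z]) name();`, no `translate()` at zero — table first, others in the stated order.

table();
translate([303, 245, 693]) door_frame();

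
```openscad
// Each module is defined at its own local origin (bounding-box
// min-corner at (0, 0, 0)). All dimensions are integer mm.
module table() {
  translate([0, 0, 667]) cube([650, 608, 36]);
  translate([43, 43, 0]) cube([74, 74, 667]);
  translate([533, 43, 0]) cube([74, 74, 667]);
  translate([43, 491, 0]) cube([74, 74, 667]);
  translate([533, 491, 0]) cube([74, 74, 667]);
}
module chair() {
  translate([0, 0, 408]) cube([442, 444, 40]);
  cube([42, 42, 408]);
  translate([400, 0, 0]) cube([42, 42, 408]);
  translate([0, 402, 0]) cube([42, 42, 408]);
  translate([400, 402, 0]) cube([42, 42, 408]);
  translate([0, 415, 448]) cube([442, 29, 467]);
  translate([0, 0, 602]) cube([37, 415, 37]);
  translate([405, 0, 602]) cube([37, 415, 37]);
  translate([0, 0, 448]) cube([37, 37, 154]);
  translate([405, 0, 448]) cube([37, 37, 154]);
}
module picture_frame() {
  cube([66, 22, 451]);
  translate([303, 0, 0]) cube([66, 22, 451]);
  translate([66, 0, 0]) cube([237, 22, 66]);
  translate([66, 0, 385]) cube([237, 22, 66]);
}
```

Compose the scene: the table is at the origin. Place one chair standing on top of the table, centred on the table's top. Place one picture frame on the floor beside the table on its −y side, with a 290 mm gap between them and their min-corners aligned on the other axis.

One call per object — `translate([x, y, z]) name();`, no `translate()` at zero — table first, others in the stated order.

table();
translate([104, 82, 703]) chair();
translate([0, -312, 0]) picture_frame();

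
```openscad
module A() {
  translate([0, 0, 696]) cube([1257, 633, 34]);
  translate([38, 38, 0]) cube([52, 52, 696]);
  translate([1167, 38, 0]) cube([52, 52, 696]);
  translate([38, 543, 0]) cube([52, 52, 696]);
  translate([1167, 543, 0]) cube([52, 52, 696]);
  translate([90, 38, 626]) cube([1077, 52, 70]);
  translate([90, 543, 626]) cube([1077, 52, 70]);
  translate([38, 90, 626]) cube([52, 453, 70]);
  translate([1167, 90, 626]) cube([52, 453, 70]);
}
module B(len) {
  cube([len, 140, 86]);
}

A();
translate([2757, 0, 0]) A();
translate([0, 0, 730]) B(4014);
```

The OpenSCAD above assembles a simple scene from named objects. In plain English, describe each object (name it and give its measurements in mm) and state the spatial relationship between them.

A is a rectangular dining table. The top is 1257×633×34 mm with its upper surface at z = 730 mm. It stands on four 52×52 mm square legs, each inset 38 mm from the nearest pair of top edges, running from the floor to the underside of the top. Four apron rails, 52 mm thick and 70 mm tall, run between adjacent legs with their top edges flush with the underside of the top and their outer faces flush with the legs' outer faces.

B is a rectangular beam 4014 mm long (x), 140 mm deep (y), 86 mm thick (z).

The beam spans the tops of two tables placed 1500 mm apart, resting at z = 730 mm.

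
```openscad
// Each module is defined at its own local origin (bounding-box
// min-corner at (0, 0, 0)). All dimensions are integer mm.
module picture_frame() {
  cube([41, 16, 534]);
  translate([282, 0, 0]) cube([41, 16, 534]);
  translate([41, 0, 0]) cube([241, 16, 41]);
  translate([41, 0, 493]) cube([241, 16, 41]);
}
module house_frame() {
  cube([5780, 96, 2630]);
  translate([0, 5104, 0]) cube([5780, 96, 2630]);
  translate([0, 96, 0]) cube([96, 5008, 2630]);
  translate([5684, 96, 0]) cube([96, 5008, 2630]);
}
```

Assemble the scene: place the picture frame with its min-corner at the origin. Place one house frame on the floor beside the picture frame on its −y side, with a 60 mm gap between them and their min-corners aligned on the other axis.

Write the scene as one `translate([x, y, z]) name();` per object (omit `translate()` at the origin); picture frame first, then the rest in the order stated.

picture_frame();
translate([0, -5260, 0]) house_frame();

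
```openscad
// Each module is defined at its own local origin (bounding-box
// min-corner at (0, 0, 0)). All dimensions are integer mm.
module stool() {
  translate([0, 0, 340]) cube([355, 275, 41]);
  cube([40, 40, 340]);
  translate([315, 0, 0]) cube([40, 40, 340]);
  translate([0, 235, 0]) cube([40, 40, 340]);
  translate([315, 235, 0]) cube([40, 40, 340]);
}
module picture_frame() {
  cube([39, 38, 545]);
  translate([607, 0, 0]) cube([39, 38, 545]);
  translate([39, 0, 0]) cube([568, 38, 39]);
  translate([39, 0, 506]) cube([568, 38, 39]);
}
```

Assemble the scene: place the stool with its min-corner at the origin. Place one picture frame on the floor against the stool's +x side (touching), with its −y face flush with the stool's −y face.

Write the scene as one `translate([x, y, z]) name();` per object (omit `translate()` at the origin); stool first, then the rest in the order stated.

stool();
translate([355, 0, 0]) picture_frame();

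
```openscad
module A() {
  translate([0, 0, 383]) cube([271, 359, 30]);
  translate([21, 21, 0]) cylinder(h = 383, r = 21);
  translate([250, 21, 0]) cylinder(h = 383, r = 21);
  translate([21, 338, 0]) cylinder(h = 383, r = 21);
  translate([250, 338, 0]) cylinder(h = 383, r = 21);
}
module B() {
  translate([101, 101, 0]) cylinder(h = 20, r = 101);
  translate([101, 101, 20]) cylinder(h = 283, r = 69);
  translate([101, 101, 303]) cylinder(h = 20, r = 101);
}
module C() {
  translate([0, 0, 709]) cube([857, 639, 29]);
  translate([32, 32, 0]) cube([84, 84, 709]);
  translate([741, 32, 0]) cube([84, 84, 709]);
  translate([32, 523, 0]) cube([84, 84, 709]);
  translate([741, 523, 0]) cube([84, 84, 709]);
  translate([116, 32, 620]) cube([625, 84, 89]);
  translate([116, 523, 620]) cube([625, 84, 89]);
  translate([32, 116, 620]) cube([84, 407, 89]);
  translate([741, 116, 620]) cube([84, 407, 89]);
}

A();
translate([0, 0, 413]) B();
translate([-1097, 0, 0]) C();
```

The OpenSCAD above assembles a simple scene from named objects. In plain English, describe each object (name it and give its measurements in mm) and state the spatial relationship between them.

A is a four-legged stool. The seat is a 271×359×30 mm slab whose top surface is at z = 413 mm; four round legs, each 42 mm in diameter, run from the floor (z = 0) to the underside of the seat, each leg's axis is inset half a diameter from the nearest pair of seat edges (so the leg's bounding box is flush with the corner).

B is a spool: two coaxial disc flanges of radius 101 mm and thickness 20 mm, joined by a core cylinder of radius 69 mm and height 283 mm. The lower flange rests on z = 0 and the three cylinders share a vertical axis.

C is a rectangular dining table. The top is 857×639×29 mm with its upper surface at z = 738 mm. It stands on four 84×84 mm square legs, each inset 32 mm from the nearest pair of top edges, running from the floor to the underside of the top. Four apron rails, 84 mm thick and 89 mm tall, run between adjacent legs with their top edges flush with the underside of the top and their outer faces flush with the legs' outer faces.

The spool is on top of the stool. The table is on the floor beside the stool on its −x side.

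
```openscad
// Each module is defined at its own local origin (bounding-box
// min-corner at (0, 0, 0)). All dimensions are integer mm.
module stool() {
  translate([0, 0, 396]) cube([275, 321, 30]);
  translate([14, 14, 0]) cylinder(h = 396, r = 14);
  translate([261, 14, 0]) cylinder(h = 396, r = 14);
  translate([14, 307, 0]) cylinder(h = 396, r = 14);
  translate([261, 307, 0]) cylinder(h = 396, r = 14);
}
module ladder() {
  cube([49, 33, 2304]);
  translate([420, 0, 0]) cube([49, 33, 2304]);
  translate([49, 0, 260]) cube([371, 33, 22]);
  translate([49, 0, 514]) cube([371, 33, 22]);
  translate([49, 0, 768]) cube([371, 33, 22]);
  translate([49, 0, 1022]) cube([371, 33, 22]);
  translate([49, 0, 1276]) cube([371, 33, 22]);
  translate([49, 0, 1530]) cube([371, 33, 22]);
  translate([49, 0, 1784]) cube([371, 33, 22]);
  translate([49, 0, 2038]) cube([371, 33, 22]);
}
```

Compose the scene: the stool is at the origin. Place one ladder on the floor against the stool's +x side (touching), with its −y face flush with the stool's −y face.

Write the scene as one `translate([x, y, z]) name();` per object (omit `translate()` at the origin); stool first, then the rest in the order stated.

stool();
translate([275, 0, 0]) ladder();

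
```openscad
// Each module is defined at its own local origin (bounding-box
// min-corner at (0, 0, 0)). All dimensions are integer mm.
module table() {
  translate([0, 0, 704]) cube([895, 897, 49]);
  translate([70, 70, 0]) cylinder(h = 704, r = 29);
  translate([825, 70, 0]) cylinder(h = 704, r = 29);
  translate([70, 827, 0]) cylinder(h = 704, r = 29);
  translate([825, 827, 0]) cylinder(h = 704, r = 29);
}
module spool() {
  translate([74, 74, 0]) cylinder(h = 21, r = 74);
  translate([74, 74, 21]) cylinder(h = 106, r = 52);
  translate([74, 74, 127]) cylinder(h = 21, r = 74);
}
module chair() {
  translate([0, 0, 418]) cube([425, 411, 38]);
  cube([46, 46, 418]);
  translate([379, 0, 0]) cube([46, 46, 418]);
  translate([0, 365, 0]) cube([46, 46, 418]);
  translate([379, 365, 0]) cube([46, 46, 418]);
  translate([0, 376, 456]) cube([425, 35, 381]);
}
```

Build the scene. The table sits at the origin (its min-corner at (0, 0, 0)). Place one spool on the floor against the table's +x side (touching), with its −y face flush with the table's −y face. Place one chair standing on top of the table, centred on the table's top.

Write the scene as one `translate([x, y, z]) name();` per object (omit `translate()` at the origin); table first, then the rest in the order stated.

table();
translate([895, 0, 0]) spool();
translate([235, 243, 753]) chair();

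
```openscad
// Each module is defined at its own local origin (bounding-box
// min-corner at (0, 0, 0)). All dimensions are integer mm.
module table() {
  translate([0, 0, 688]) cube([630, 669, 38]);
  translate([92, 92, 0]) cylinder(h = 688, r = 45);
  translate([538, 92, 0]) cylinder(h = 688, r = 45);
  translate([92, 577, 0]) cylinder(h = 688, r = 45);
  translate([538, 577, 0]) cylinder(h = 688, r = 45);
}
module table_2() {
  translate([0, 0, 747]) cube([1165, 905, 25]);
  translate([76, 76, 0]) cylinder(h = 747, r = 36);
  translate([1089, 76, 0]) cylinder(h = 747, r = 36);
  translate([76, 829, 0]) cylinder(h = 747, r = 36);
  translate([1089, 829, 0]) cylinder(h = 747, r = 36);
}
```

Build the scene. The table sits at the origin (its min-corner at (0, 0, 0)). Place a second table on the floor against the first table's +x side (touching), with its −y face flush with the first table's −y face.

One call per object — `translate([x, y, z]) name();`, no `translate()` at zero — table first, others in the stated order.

table();
translate([630, 0, 0]) table_2();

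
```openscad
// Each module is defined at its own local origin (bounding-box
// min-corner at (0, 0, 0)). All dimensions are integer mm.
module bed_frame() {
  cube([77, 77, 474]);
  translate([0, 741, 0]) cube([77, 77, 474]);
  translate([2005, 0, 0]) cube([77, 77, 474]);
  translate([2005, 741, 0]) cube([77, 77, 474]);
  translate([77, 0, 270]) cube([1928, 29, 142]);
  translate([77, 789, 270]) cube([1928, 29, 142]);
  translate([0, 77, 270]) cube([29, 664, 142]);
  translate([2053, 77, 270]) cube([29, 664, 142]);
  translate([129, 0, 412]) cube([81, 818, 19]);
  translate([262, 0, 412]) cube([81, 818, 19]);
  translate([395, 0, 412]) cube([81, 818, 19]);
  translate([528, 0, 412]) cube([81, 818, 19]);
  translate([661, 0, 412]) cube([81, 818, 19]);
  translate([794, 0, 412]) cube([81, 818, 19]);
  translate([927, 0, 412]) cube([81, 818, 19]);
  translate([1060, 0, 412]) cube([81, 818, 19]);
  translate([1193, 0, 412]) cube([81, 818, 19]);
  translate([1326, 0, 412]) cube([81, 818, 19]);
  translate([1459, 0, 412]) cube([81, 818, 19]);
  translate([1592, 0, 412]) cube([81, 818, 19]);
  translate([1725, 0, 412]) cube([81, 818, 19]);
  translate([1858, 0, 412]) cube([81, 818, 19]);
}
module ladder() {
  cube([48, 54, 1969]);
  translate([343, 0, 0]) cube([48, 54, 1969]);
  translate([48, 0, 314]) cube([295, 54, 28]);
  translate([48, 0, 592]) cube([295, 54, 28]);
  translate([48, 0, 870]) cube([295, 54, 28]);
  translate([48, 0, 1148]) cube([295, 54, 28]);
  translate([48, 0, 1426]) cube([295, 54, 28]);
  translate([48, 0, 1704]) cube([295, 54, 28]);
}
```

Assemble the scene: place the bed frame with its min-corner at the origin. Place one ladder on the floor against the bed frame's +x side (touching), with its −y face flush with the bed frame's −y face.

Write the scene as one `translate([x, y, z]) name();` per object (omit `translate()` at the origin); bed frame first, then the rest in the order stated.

bed_frame();
translate([2082, 0, 0]) ladder();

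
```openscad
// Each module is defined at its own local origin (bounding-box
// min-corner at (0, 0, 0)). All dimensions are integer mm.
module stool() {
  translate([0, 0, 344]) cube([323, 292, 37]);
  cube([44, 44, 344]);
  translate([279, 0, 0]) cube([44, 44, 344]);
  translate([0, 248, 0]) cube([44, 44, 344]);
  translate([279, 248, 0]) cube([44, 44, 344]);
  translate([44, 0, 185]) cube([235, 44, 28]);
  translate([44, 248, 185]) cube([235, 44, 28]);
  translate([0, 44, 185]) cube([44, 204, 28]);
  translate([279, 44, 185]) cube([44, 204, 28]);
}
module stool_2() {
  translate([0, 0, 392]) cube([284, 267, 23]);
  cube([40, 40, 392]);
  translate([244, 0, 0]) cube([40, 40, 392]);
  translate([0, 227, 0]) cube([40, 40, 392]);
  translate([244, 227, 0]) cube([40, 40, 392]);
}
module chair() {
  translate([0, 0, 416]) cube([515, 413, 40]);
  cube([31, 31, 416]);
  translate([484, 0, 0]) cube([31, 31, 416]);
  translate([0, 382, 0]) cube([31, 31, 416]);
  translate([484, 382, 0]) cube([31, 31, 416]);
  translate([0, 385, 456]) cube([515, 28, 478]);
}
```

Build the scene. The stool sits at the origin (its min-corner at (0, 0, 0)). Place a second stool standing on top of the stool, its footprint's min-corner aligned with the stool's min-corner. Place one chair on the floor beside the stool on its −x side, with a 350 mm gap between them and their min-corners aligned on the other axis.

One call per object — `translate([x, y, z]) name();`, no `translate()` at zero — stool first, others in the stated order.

stool();
translate([0, 0, 381]) stool_2();
translate([-865, 0, 0]) chair();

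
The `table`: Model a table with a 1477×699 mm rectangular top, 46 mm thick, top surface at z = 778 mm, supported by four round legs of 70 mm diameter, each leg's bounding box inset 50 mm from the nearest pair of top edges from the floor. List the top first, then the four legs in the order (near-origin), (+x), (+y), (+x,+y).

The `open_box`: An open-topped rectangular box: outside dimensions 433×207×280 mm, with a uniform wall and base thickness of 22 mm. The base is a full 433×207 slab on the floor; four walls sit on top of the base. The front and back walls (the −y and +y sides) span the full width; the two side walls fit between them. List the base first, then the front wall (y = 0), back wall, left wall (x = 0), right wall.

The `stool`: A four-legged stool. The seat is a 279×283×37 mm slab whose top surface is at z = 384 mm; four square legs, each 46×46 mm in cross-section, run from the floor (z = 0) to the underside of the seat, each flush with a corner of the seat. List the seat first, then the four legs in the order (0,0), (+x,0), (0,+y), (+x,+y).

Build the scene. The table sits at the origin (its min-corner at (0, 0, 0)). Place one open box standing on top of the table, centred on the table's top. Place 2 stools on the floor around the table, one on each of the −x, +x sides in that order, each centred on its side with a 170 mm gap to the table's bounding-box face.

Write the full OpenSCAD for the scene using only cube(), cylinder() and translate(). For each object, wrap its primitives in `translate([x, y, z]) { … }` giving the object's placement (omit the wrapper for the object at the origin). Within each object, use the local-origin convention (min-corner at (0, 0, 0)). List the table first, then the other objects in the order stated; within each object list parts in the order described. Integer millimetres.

translate([0, 0, 732]) cube([1477, 699, 46]);
translate([85, 85, 0]) cylinder(h = 732, r = 35);
translate([1392, 85, 0]) cylinder(h = 732, r = 35);
translate([85, 614, 0]) cylinder(h = 732, r = 35);
translate([1392, 614, 0]) cylinder(h = 732, r = 35);
translate([522, 246, 778]) {
  cube([433, 207, 22]);
  translate([0, 0, 22]) cube([433, 22, 258]);
  translate([0, 185, 22]) cube([433, 22, 258]);
  translate([0, 22, 22]) cube([22, 163, 258]);
  translate([411, 22, 22]) cube([22, 163, 258]);
}
translate([-449, 208, 0]) {
  translate([0, 0, 347]) cube([279, 283, 37]);
  cube([46, 46, 347]);
  translate([233, 0, 0]) cube([46, 46, 347]);
  translate([0, 237, 0]) cube([46, 46, 347]);
  translate([233, 237, 0]) cube([46, 46, 347]);
}
translate([1647, 208, 0]) {
  translate([0, 0, 347]) cube([279, 283, 37]);
  cube([46, 46, 347]);
  translate([233, 0, 0]) cube([46, 46, 347]);
  translate([0, 237, 0]) cube([46, 46, 347]);
  translate([233, 237, 0]) cube([46, 46, 347]);
}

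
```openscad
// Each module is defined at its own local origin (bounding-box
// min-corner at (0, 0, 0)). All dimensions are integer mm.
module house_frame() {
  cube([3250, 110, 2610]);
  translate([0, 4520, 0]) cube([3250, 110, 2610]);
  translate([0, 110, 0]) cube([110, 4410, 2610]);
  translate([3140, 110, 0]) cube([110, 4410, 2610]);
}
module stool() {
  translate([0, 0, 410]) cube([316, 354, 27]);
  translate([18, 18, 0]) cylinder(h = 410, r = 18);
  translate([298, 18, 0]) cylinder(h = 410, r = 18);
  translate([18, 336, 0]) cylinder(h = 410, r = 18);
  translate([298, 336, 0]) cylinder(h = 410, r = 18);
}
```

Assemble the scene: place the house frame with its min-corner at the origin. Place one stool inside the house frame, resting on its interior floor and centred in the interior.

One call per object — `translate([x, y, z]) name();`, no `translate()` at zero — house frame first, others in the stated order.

house_frame();
translate([1467, 2138, 0]) stool();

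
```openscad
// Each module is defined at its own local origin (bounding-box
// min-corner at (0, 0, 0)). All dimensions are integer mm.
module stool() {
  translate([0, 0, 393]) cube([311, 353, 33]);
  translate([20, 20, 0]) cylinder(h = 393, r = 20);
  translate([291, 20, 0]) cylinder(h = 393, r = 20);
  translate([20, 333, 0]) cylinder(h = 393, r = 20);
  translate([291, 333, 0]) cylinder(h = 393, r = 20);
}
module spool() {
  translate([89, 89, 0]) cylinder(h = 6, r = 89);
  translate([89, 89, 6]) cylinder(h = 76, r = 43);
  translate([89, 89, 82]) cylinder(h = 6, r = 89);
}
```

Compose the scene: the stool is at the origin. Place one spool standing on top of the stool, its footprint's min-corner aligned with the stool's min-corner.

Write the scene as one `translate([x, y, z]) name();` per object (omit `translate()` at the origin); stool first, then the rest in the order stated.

stool();
translate([0, 0, 426]) spool();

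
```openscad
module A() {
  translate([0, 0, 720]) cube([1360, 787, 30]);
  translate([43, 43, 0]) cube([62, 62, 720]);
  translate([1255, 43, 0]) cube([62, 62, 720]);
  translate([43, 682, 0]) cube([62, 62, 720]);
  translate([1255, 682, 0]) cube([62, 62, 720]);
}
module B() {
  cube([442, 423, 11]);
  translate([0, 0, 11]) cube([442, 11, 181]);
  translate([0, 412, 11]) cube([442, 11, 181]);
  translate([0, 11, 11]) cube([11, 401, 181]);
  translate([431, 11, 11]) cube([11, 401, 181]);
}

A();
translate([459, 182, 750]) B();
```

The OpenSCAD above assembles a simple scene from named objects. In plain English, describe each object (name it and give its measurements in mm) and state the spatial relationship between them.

A is a table: top 1360 mm (x) × 787 mm (y), 30 mm thick, upper face at z = 750 mm, on four 62×62 mm square legs, each inset 43 mm from the nearest pair of top edges, running from z = 0 to the bottom of the top.

B is an open storage box with external size 442×423×192 mm and wall thickness 11 mm (the base is also 11 mm thick). The base covers the whole footprint; the four walls stand on the base, with the y-facing walls full-width and the x-facing walls fitting between their inner faces.

The open box is on top of the table, centred.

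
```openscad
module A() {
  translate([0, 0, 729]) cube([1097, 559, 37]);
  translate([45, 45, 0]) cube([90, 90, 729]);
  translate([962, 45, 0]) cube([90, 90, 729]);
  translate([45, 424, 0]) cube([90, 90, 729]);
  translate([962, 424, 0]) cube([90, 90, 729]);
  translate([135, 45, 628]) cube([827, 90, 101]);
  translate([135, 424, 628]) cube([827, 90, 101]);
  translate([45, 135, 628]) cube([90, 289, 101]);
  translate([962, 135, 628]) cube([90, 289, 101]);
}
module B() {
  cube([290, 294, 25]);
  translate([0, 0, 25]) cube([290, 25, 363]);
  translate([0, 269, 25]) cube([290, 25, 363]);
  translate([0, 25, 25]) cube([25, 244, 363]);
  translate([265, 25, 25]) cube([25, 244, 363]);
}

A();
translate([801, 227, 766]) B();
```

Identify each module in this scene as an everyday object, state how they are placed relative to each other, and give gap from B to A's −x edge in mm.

A is a table. B is an open box. The open box is on top of the table. The gap from the open box to the table's −x edge is 801 mm.

The open box's min-x is at 801; the table's min-x is 0; gap = 801 mm.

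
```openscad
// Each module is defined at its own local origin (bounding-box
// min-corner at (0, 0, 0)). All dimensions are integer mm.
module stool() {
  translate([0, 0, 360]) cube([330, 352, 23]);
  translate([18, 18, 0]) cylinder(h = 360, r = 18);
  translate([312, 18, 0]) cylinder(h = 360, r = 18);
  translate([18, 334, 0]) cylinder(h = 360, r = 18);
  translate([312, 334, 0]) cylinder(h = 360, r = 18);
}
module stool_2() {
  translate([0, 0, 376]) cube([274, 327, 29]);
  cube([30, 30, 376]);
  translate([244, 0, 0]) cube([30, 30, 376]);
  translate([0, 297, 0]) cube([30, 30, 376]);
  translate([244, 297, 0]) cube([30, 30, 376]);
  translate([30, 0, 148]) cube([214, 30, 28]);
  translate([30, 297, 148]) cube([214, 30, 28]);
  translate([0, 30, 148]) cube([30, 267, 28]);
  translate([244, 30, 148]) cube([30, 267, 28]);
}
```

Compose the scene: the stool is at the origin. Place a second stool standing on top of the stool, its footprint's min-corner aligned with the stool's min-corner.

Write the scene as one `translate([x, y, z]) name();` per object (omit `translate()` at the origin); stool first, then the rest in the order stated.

stool();
translate([0, 0, 383]) stool_2();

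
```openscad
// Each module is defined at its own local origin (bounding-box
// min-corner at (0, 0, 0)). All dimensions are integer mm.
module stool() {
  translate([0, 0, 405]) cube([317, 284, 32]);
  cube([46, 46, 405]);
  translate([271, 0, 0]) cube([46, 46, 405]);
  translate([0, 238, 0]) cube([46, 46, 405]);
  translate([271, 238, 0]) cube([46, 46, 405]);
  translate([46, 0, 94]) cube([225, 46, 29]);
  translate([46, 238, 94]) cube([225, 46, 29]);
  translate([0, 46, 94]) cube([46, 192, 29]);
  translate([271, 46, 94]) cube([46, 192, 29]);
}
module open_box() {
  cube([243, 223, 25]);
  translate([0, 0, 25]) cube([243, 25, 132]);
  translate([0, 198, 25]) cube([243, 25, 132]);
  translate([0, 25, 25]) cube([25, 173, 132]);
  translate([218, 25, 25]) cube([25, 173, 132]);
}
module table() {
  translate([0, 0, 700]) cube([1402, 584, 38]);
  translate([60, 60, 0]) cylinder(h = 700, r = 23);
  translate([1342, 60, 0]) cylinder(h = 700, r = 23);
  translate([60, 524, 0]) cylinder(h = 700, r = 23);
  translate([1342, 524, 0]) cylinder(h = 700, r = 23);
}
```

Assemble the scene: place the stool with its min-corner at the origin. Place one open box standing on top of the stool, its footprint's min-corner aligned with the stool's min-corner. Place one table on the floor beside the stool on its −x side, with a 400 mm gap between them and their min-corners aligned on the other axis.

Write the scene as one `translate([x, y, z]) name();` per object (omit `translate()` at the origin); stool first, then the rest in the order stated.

stool();
translate([0, 0, 437]) open_box();
translate([-1802, 0, 0]) table();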